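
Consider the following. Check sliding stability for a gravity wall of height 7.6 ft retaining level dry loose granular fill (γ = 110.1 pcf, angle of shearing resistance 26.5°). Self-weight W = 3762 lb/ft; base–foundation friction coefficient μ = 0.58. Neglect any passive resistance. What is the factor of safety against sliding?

1.79

K_a = tan²(45° − 26.5°/2) = 0.3829.
P_a = ½K_aγH² = 0.5×0.3829×110.1×7.6² = 1218 lb/ft, acting at H/3 = 2.533 ft above the base.
FS_sliding = μW / P_a = 0.58×3762 / 1218 = 1.792.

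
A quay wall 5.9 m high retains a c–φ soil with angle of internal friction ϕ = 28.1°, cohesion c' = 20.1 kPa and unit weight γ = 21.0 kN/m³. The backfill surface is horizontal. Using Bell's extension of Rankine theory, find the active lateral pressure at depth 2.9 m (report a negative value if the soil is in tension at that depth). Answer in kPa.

-2.21 kPa

K_a = (1 − sin φ)/(1 + sin φ) = 0.3596.
σ_a = K_a γ z − 2c√K_a = 0.3596×21.0×2.9 − 2×20.1×0.5997 = -2.207 kPa.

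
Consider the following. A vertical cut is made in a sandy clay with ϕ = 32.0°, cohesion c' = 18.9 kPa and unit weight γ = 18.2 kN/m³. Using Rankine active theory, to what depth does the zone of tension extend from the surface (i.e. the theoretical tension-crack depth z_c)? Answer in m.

K_a = tan²(45° − 32.0°/2) = 0.3073; √K_a = 0.5543.
The active pressure is zero where K_a γ z = 2c√K_a, so z_c = 2c/(γ√K_a) = 2×18.9/(18.2×0.5543) = 3.747 m.

3.75 m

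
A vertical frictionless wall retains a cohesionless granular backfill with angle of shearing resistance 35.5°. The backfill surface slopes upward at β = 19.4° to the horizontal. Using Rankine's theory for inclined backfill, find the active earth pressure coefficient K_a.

0.310

K_a = cos β · (cos β − √(cos²β − cos²φ)) / (cos β + √(cos²β − cos²φ)).
cos β = 0.9432, cos φ = 0.8141, √(cos²β − cos²φ) = 0.4763.
K_a = 0.9432 × (0.9432 − 0.4763)/(0.9432 + 0.4763) = 0.3102.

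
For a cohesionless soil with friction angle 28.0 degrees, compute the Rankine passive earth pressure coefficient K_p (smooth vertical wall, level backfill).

K_p = (1 + sin φ)/(1 − sin φ) = tan²(45° + 28.0°/2) = 2.770.

2.77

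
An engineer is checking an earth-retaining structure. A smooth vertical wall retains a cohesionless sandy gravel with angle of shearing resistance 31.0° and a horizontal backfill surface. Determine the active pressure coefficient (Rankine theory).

K_a = tan²(45° − φ/2) = tan²(29.50°) = 0.3201.

0.320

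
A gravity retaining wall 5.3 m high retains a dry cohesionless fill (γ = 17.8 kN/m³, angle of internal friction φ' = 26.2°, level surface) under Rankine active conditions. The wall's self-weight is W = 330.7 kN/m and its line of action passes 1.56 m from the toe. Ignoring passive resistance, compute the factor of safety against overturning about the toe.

3.01

K_a = tan²(45° − 26.2°/2) = 0.3874.
P_a = ½K_aγH² = 0.5×0.3874×17.8×5.3² = 96.86 kN/m, acting at H/3 = 1.767 m above the base.
Overturning moment M_o = P_a × H/3 = 96.86 × 1.767 = 171.1.
Resisting moment M_r = W × 1.56 = 330.7 × 1.56 = 515.9.
FS_overturning = M_r/M_o = 515.9/171.1 = 3.015.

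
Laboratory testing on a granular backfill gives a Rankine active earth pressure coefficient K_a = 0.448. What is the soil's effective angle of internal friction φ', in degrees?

22.4°

K_a = tan²(45° − φ/2) ⇒ 45° − φ/2 = arctan(√0.448) = 33.80°.
φ = 2(45° − 33.80°) = 22.41°.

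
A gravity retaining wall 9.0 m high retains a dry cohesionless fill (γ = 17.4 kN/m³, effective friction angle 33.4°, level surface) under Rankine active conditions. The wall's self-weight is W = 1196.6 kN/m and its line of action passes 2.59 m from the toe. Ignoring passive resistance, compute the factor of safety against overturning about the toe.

K_a = tan²(45° − 33.4°/2) = 0.2899.
P_a = ½K_aγH² = 0.5×0.2899×17.4×9.0² = 204.3 kN/m, acting at H/3 = 3.000 m above the base.
Overturning moment M_o = P_a × H/3 = 204.3 × 3.000 = 612.9.
Resisting moment M_r = W × 2.59 = 1196.6 × 2.59 = 3099.
FS_overturning = M_r/M_o = 3099/612.9 = 5.056.

5.06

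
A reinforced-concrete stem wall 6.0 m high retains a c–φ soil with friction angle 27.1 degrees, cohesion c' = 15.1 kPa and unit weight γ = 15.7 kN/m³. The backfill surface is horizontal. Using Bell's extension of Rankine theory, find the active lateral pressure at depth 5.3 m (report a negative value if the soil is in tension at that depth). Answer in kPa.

12.7 kPa

K_a = (1 − sin φ)/(1 + sin φ) = 0.3741.
σ_a = K_a γ z − 2c√K_a = 0.3741×15.7×5.3 − 2×15.1×0.6116 = 12.65 kPa.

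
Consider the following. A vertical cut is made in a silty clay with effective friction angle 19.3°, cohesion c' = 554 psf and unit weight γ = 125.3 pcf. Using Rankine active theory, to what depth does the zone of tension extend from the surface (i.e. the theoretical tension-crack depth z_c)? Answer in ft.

12.5 ft

K_a = tan²(45° − 19.3°/2) = 0.5032; √K_a = 0.7094.
The active pressure is zero where K_a γ z = 2c√K_a, so z_c = 2c/(γ√K_a) = 2×554/(125.3×0.7094) = 12.47 ft.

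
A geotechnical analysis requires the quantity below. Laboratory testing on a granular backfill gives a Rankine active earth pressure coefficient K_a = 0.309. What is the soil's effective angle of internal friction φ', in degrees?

31.9°

K_a = tan²(45° − φ/2) ⇒ 45° − φ/2 = arctan(√0.309) = 29.07°.
φ = 2(45° − 29.07°) = 31.86°.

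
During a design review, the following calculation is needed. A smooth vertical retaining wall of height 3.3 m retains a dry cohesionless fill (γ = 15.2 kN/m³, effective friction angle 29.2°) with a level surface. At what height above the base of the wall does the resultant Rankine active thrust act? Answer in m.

K_a = 0.3442.
The pressure distribution is triangular, so the resultant acts at H/3 above the base = 3.3/3 = 1.100 m.

1.10 m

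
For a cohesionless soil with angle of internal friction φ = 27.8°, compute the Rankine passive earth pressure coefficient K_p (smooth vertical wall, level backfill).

2.75

K_p = (1 + sin φ)/(1 − sin φ) = tan²(45° + 27.8°/2) = 2.748.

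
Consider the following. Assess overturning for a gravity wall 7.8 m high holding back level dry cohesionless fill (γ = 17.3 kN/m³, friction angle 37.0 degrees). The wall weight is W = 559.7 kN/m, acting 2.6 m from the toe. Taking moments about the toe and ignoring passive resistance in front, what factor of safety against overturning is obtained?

K_a = tan²(45° − 37.0°/2) = 0.2486.
P_a = ½K_aγH² = 0.5×0.2486×17.3×7.8² = 130.8 kN/m, acting at H/3 = 2.600 m above the base.
Overturning moment M_o = P_a × H/3 = 130.8 × 2.600 = 340.1.
Resisting moment M_r = W × 2.6 = 559.7 × 2.6 = 1455.
FS_overturning = M_r/M_o = 1455/340.1 = 4.278.

4.28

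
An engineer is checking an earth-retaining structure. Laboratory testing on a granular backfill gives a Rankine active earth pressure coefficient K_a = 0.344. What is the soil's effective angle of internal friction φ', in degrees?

K_a = tan²(45° − φ/2) ⇒ 45° − φ/2 = arctan(√0.344) = 30.39°.
φ = 2(45° − 30.39°) = 29.22°.

29.2°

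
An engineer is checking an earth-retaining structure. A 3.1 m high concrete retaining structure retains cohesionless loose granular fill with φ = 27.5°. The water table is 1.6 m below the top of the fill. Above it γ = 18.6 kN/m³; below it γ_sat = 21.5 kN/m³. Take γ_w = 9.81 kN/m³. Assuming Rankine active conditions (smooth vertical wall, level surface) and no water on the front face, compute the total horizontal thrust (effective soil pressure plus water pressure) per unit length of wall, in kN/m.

41.1 kN/m

K_a = tan²(45° − φ/2) = 0.3682.
γ' = 21.5 − 9.81 = 11.69 kN/m³. Depth below WT = 1.5 m.
σ'_h at WT = K_a γ d_w = 10.96 kPa; at base = 10.96 + K_a γ' × 1.5 = 17.42 kPa.
P₁ (0–1.6 m) = ½×10.96×1.6 = 8.767. P₂ (1.6–3.1 m) = ½(10.96+17.42)×1.5 = 21.28.
P_w = ½ γ_w h₂² = 0.5×9.81×1.5² = 11.04. Total = 8.767+21.28+11.04 = 41.08 kN/m.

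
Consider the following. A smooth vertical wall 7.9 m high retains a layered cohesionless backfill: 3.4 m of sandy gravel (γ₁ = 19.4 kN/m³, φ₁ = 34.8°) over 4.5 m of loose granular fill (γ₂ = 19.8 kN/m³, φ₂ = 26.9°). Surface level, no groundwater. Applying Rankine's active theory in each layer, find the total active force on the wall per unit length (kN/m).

218 kN/m

K_a1 = tan²(45°−34.8°/2) = 0.2733; K_a2 = tan²(45°−26.9°/2) = 0.3770.
Layer 1: σ at base = K_a1 γ₁ h₁ = 18.03 kPa; P₁ = ½×18.03×3.4 = 30.65.
Layer 2: σ_v at top = γ₁h₁ = 65.96; σ_h top = K_a2×65.96 = 24.87; σ_h base = K_a2×(65.96+19.8×4.5) = 58.46.
P₂ = ½(24.87+58.46)×4.5 = 187.5. Total P_a = 30.65+187.5 = 218.1 kN/m.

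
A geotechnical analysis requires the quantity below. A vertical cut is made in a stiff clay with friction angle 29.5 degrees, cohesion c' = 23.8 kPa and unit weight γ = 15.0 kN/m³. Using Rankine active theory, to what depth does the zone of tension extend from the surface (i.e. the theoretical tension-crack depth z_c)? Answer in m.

5.44 m

K_a = tan²(45° − 29.5°/2) = 0.3401; √K_a = 0.5832.
The active pressure is zero where K_a γ z = 2c√K_a, so z_c = 2c/(γ√K_a) = 2×23.8/(15.0×0.5832) = 5.441 m.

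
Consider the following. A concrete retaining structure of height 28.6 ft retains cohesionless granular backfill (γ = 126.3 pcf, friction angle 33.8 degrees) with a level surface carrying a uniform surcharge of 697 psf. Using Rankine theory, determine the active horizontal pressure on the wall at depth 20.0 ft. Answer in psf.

K_a = (1 − sin φ)/(1 + sin φ) = 0.2851.
σ_v = γz + q = 126.3 × 20.0 + 697 = 3223 psf.
σ_h = K_a σ_v = 0.2851 × 3223 = 918.9 psf.

919 psf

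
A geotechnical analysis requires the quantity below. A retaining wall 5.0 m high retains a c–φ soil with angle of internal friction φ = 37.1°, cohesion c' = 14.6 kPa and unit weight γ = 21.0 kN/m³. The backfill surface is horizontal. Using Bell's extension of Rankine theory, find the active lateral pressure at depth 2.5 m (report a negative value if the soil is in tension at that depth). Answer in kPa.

-1.53 kPa

K_a = (1 − sin φ)/(1 + sin φ) = 0.2475.
σ_a = K_a γ z − 2c√K_a = 0.2475×21.0×2.5 − 2×14.6×0.4975 = -1.533 kPa.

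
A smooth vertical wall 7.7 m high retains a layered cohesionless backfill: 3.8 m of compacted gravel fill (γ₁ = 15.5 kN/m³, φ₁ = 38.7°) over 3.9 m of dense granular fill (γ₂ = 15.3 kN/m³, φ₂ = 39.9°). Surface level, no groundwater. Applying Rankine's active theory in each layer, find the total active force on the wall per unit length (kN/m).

101 kN/m

K_a1 = tan²(45°−38.7°/2) = 0.2306; K_a2 = tan²(45°−39.9°/2) = 0.2184.
Layer 1: σ at base = K_a1 γ₁ h₁ = 13.58 kPa; P₁ = ½×13.58×3.8 = 25.80.
Layer 2: σ_v at top = γ₁h₁ = 58.90; σ_h top = K_a2×58.90 = 12.87; σ_h base = K_a2×(58.90+15.3×3.9) = 25.90.
P₂ = ½(12.87+25.90)×3.9 = 75.59. Total P_a = 25.80+75.59 = 101.4 kN/m.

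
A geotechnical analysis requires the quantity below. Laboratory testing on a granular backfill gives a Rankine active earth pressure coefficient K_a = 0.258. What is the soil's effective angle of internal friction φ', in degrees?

K_a = tan²(45° − φ/2) ⇒ 45° − φ/2 = arctan(√0.258) = 26.93°.
φ = 2(45° − 26.93°) = 36.14°.

36.1°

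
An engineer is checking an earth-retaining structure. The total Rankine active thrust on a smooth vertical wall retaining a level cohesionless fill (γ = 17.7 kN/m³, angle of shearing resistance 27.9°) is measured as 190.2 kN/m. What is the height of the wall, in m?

K_a = 0.3625. P_a = ½ K_a γ H² ⇒ H = √(2P_a/(K_a γ)).
H = √(2×190.2/(0.3625×17.7)) = 7.700 m.

7.70 m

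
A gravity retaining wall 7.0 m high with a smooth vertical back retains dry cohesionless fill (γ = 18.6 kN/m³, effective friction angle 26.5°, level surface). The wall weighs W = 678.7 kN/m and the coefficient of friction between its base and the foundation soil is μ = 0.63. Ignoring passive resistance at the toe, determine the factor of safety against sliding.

2.45

K_a = tan²(45° − 26.5°/2) = 0.3829.
P_a = ½K_aγH² = 0.5×0.3829×18.6×7.0² = 174.5 kN/m, acting at H/3 = 2.333 m above the base.
FS_sliding = μW / P_a = 0.63×678.7 / 174.5 = 2.450.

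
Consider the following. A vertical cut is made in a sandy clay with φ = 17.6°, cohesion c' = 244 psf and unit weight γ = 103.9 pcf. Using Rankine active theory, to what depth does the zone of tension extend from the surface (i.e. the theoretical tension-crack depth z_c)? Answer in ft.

K_a = tan²(45° − 17.6°/2) = 0.5357; √K_a = 0.7319.
The active pressure is zero where K_a γ z = 2c√K_a, so z_c = 2c/(γ√K_a) = 2×244/(103.9×0.7319) = 6.417 ft.

6.42 ft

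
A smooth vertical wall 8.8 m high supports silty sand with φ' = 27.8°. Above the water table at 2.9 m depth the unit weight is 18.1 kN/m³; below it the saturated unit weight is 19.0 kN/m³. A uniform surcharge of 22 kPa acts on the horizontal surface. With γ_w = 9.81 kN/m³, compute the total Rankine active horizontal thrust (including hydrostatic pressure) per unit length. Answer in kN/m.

440 kN/m

K_a = tan²(45° − φ/2) = 0.3639.
γ' = 19.0 − 9.81 = 9.190 kN/m³. h₂ = H − d_w = 5.9 m.
σ'_h: at surface K_a·q = 8.006; at WT K_a(q+γd_w) = 27.11; at base K_a(q+γd_w+γ'h₂) = 46.84 kPa.
P₁ = ½(8.006+27.11)×2.9 = 50.91; P₂ = ½(27.11+46.84)×5.9 = 218.1; P_w = ½γ_w h₂² = 170.7.
Total = 50.91+218.1+170.7 = 439.8 kN/m.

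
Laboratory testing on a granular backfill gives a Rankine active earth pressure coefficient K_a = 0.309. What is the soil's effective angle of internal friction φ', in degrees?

K_a = tan²(45° − φ/2) ⇒ 45° − φ/2 = arctan(√0.309) = 29.07°.
φ = 2(45° − 29.07°) = 31.86°.

31.9°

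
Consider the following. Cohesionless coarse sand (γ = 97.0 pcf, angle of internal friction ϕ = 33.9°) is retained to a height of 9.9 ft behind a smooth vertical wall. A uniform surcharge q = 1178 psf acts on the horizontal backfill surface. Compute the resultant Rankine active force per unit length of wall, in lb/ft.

K_a = tan²(45° − φ/2) = 0.2839.
Soil triangle: ½ K_a γ H² = 0.5×0.2839×97.0×9.9² = 1350 lb/ft.
Surcharge rectangle: K_a q H = 0.2839×1178×9.9 = 3311 lb/ft.
Total = 1350 + 3311 = 4661 lb/ft.

4660 lb/ft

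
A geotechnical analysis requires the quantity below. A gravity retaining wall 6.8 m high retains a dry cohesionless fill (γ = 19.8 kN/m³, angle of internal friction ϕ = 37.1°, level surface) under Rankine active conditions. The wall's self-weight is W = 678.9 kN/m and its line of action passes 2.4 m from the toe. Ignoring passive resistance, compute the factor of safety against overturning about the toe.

6.34

K_a = tan²(45° − 37.1°/2) = 0.2475.
P_a = ½K_aγH² = 0.5×0.2475×19.8×6.8² = 113.3 kN/m, acting at H/3 = 2.267 m above the base.
Overturning moment M_o = P_a × H/3 = 113.3 × 2.267 = 256.8.
Resisting moment M_r = W × 2.4 = 678.9 × 2.4 = 1629.
FS_overturning = M_r/M_o = 1629/256.8 = 6.345.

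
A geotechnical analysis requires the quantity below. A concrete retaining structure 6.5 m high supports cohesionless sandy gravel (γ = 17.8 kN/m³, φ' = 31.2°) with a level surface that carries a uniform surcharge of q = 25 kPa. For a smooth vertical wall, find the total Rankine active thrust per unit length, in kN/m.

K_a = tan²(45° − φ/2) = 0.3175.
Soil triangle: ½ K_a γ H² = 0.5×0.3175×17.8×6.5² = 119.4 kN/m.
Surcharge rectangle: K_a q H = 0.3175×25×6.5 = 51.59 kN/m.
Total = 119.4 + 51.59 = 171.0 kN/m.

171 kN/m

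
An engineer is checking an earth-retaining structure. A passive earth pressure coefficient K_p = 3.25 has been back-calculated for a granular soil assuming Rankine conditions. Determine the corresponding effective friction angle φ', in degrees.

32.0°

K_p = (1+sin φ)/(1−sin φ) ⇒ sin φ = (K_p − 1)/(K_p + 1) = 0.5294.
φ = arcsin(0.5294) = 31.97°.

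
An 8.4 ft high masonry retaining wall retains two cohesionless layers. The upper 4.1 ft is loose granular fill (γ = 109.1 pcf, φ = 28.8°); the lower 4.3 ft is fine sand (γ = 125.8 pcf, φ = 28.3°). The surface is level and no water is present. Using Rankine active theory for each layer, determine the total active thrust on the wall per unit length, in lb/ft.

1420 lb/ft

K_a1 = tan²(45°−28.8°/2) = 0.3498; K_a2 = tan²(45°−28.3°/2) = 0.3568.
Layer 1: σ at base = K_a1 γ₁ h₁ = 156.4 psf; P₁ = ½×156.4×4.1 = 320.7.
Layer 2: σ_v at top = γ₁h₁ = 447.3; σ_h top = K_a2×447.3 = 159.6; σ_h base = K_a2×(447.3+125.8×4.3) = 352.6.
P₂ = ½(159.6+352.6)×4.3 = 1101. Total P_a = 320.7+1101 = 1422 lb/ft.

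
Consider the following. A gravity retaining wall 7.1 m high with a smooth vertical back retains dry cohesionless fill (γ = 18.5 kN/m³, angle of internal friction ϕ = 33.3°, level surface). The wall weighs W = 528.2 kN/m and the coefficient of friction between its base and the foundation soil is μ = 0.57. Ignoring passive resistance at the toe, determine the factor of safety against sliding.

2.22

K_a = tan²(45° − 33.3°/2) = 0.2911.
P_a = ½K_aγH² = 0.5×0.2911×18.5×7.1² = 135.8 kN/m, acting at H/3 = 2.367 m above the base.
FS_sliding = μW / P_a = 0.57×528.2 / 135.8 = 2.218.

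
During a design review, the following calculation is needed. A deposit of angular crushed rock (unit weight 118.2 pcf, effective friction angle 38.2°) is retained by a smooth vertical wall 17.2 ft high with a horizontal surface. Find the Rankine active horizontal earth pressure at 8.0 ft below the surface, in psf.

223 psf

K_a = (1 − sin φ)/(1 + sin φ) = 0.2358.
σ_h = K_a γ z = 0.2358 × 118.2 × 8.0 = 223.0 psf.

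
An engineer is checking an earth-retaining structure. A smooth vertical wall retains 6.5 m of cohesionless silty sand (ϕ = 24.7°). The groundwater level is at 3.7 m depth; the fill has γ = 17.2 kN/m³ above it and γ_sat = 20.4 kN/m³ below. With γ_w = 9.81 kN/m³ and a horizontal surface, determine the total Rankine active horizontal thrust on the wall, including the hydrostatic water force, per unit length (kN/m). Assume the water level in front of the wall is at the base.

177 kN/m

K_a = tan²(45° − φ/2) = 0.4106.
γ' = 20.4 − 9.81 = 10.59 kN/m³. Depth below WT = 2.8 m.
σ'_h at WT = K_a γ d_w = 26.13 kPa; at base = 26.13 + K_a γ' × 2.8 = 38.30 kPa.
P₁ (0–3.7 m) = ½×26.13×3.7 = 48.34. P₂ (3.7–6.5 m) = ½(26.13+38.30)×2.8 = 90.20.
P_w = ½ γ_w h₂² = 0.5×9.81×2.8² = 38.46. Total = 48.34+90.20+38.46 = 177.0 kN/m.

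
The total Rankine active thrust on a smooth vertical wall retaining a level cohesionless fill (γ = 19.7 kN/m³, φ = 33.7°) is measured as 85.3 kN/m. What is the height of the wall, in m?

K_a = 0.2863. P_a = ½ K_a γ H² ⇒ H = √(2P_a/(K_a γ)).
H = √(2×85.3/(0.2863×19.7)) = 5.500 m.

5.50 m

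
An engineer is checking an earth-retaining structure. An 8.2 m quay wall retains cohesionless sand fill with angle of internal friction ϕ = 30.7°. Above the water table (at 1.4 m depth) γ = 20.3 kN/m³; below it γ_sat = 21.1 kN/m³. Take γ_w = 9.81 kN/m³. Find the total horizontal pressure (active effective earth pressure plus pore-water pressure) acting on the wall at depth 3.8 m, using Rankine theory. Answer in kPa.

41.5 kPa

K_a = (1 − sin φ)/(1 + sin φ) = 0.3240.
γ' = 21.1 − 9.81 = 11.29 kN/m³.
Effective vertical stress at 3.8 m: σ'_v = 20.3×1.4 + 11.29×2.40 = 55.52 kPa.
σ'_h = K_a σ'_v = 0.3240 × 55.52 = 17.99 kPa; u = γ_w × 2.40 = 23.54 kPa.
Total σ_h = 17.99 + 23.54 = 41.53 kPa.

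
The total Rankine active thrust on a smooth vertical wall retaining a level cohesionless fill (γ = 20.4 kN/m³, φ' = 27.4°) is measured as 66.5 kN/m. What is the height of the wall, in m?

K_a = 0.3697. P_a = ½ K_a γ H² ⇒ H = √(2P_a/(K_a γ)).
H = √(2×66.5/(0.3697×20.4)) = 4.200 m.

4.20 m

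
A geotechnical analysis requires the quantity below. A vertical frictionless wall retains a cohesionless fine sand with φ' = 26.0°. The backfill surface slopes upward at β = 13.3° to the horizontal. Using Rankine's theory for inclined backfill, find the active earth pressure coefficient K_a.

0.434

K_a = cos β · (cos β − √(cos²β − cos²φ)) / (cos β + √(cos²β − cos²φ)).
cos β = 0.9732, cos φ = 0.8988, √(cos²β − cos²φ) = 0.3732.
K_a = 0.9732 × (0.9732 − 0.3732)/(0.9732 + 0.3732) = 0.4337.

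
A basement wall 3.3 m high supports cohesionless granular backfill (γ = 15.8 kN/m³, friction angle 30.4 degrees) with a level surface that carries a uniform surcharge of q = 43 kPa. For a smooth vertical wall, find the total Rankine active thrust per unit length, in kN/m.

K_a = tan²(45° − φ/2) = 0.3280.
Soil triangle: ½ K_a γ H² = 0.5×0.3280×15.8×3.3² = 28.22 kN/m.
Surcharge rectangle: K_a q H = 0.3280×43×3.3 = 46.54 kN/m.
Total = 28.22 + 46.54 = 74.76 kN/m.

74.8 kN/m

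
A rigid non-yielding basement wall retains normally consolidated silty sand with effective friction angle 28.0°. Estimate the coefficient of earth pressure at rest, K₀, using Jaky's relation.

K₀ = 1 − sin φ' = 1 − sin 28.0° = 0.5305.

0.531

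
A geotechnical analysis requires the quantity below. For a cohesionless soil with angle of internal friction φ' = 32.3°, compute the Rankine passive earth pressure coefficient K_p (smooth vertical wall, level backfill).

K_p = (1 + sin φ)/(1 − sin φ) = tan²(45° + 32.3°/2) = 3.295.

3.30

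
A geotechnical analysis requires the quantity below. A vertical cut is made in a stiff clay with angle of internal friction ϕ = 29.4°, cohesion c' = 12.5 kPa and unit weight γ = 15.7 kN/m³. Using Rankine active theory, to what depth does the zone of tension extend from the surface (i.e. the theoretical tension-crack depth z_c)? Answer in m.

K_a = tan²(45° − 29.4°/2) = 0.3415; √K_a = 0.5844.
The active pressure is zero where K_a γ z = 2c√K_a, so z_c = 2c/(γ√K_a) = 2×12.5/(15.7×0.5844) = 2.725 m.

2.72 m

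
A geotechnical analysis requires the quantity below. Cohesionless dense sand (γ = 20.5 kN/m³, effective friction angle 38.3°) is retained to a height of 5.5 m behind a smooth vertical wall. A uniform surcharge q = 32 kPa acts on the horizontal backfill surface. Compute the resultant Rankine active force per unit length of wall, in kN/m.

114 kN/m

K_a = tan²(45° − φ/2) = 0.2347.
Soil triangle: ½ K_a γ H² = 0.5×0.2347×20.5×5.5² = 72.78 kN/m.
Surcharge rectangle: K_a q H = 0.2347×32×5.5 = 41.31 kN/m.
Total = 72.78 + 41.31 = 114.1 kN/m.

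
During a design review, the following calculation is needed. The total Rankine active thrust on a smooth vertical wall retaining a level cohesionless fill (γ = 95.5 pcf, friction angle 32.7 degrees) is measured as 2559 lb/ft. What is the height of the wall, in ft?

K_a = 0.2985. P_a = ½ K_a γ H² ⇒ H = √(2P_a/(K_a γ)).
H = √(2×2559/(0.2985×95.5)) = 13.40 ft.

13.4 ft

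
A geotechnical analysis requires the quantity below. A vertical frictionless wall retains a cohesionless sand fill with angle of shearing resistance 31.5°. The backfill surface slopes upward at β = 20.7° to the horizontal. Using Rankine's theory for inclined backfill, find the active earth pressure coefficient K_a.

K_a = cos β · (cos β − √(cos²β − cos²φ)) / (cos β + √(cos²β − cos²φ)).
cos β = 0.9354, cos φ = 0.8526, √(cos²β − cos²φ) = 0.3848.
K_a = 0.9354 × (0.9354 − 0.3848)/(0.9354 + 0.3848) = 0.3902.

0.390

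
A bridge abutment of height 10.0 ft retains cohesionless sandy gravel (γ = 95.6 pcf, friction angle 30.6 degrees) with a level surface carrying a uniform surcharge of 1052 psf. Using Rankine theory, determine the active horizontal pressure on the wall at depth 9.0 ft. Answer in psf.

K_a = (1 − sin φ)/(1 + sin φ) = 0.3253.
σ_v = γz + q = 95.6 × 9.0 + 1052 = 1912 psf.
σ_h = K_a σ_v = 0.3253 × 1912 = 622.2 psf.

622 psf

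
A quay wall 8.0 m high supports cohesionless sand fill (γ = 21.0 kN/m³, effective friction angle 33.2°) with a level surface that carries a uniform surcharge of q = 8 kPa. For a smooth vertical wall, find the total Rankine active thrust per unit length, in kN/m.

215 kN/m

K_a = tan²(45° − φ/2) = 0.2924.
Soil triangle: ½ K_a γ H² = 0.5×0.2924×21.0×8.0² = 196.5 kN/m.
Surcharge rectangle: K_a q H = 0.2924×8×8.0 = 18.71 kN/m.
Total = 196.5 + 18.71 = 215.2 kN/m.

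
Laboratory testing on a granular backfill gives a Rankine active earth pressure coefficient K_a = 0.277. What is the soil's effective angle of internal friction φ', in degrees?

K_a = tan²(45° − φ/2) ⇒ 45° − φ/2 = arctan(√0.277) = 27.76°.
φ = 2(45° − 27.76°) = 34.48°.

34.5°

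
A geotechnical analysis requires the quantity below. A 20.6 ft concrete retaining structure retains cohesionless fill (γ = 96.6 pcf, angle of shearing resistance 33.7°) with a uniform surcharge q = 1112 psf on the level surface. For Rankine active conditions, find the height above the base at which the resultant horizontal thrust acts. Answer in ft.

K_a = 0.2863.
Triangular part P₁ = ½K_aγH² = 5868 at H/3 = 6.867 ft; rectangular part P₂ = K_a q H = 6558 at H/2 = 10.30 ft.
ȳ = (P₁·6.867 + P₂·10.30)/(P₁+P₂) = 8.679 ft.

8.68 ft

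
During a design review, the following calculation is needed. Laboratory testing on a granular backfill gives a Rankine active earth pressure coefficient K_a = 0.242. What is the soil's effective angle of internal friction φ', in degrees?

K_a = tan²(45° − φ/2) ⇒ 45° − φ/2 = arctan(√0.242) = 26.19°.
φ = 2(45° − 26.19°) = 37.61°.

37.6°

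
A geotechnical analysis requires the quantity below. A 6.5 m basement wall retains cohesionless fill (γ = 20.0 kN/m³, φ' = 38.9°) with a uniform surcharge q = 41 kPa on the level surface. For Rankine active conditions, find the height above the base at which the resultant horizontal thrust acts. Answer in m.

2.59 m

K_a = 0.2285.
Triangular part P₁ = ½K_aγH² = 96.55 at H/3 = 2.167 m; rectangular part P₂ = K_a q H = 60.90 at H/2 = 3.250 m.
ȳ = (P₁·2.167 + P₂·3.250)/(P₁+P₂) = 2.586 m.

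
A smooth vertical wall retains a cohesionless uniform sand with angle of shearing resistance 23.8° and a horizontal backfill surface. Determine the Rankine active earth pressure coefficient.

K_a = (1 − sin φ)/(1 + sin φ) = (1 − sin 23.8°)/(1 + sin 23.8°) = 0.4250.

0.425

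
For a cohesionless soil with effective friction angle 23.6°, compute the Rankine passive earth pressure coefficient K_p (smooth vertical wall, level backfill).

2.34

K_p = (1 + sin φ)/(1 − sin φ) = tan²(45° + 23.6°/2) = 2.335.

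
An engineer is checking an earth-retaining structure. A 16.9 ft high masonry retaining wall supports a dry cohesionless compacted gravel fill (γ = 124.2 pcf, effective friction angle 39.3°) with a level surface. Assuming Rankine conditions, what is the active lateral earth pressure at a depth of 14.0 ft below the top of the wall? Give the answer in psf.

K_a = (1 − sin φ)/(1 + sin φ) = 0.2245.
σ_h = K_a γ z = 0.2245 × 124.2 × 14.0 = 390.3 psf.

390 psf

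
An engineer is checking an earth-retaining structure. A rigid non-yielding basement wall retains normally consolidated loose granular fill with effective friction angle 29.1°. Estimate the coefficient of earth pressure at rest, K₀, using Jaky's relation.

0.514

K₀ = 1 − sin φ' = 1 − sin 29.1° = 0.5137.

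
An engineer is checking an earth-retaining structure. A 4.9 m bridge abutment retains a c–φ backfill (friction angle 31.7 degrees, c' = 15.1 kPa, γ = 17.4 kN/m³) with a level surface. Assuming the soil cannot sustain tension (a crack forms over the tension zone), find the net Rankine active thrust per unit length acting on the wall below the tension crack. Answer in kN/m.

K_a = 0.3111; √K_a = 0.5577.
Tension-crack depth z_c = 2c/(γ√K_a) = 2×15.1/(17.4×0.5577) = 3.112 m.
σ_a at base = K_a γ H − 2c√K_a = 0.3111×17.4×4.9 − 2×15.1×0.5577 = 9.678 kPa.
P_a = ½ × 9.678 × (H − z_c) = 0.5×9.678×1.788 = 8.653 kN/m.

8.65 kN/m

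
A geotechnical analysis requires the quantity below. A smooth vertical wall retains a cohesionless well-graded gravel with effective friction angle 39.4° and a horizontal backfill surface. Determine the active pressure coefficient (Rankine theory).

0.223

K_a = tan²(45° − φ/2) = tan²(25.30°) = 0.2234.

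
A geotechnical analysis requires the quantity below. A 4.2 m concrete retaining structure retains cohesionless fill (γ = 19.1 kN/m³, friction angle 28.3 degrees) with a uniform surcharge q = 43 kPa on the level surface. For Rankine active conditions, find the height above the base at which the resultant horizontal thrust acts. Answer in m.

K_a = 0.3568.
Triangular part P₁ = ½K_aγH² = 60.10 at H/3 = 1.400 m; rectangular part P₂ = K_a q H = 64.43 at H/2 = 2.100 m.
ȳ = (P₁·1.400 + P₂·2.100)/(P₁+P₂) = 1.762 m.

1.76 m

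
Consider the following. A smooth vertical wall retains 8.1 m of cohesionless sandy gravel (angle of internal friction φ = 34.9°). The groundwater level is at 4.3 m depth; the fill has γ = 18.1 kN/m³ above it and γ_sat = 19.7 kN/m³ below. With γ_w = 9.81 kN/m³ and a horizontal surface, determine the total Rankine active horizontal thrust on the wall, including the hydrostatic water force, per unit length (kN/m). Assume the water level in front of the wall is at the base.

K_a = tan²(45° − φ/2) = 0.2721.
γ' = 19.7 − 9.81 = 9.890 kN/m³. Depth below WT = 3.8 m.
σ'_h at WT = K_a γ d_w = 21.18 kPa; at base = 21.18 + K_a γ' × 3.8 = 31.41 kPa.
P₁ (0–4.3 m) = ½×21.18×4.3 = 45.54. P₂ (4.3–8.1 m) = ½(21.18+31.41)×3.8 = 99.92.
P_w = ½ γ_w h₂² = 0.5×9.81×3.8² = 70.83. Total = 45.54+99.92+70.83 = 216.3 kN/m.

216 kN/m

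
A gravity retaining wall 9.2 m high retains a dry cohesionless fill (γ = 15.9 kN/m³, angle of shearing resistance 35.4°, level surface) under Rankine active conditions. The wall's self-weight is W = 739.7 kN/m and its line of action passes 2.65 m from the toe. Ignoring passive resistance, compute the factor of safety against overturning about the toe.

3.57

K_a = tan²(45° − 35.4°/2) = 0.2664.
P_a = ½K_aγH² = 0.5×0.2664×15.9×9.2² = 179.3 kN/m, acting at H/3 = 3.067 m above the base.
Overturning moment M_o = P_a × H/3 = 179.3 × 3.067 = 549.7.
Resisting moment M_r = W × 2.65 = 739.7 × 2.65 = 1960.
FS_overturning = M_r/M_o = 1960/549.7 = 3.566.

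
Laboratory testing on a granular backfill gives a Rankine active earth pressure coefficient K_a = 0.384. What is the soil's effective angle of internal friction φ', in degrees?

K_a = tan²(45° − φ/2) ⇒ 45° − φ/2 = arctan(√0.384) = 31.79°.
φ = 2(45° − 31.79°) = 26.43°.

26.4°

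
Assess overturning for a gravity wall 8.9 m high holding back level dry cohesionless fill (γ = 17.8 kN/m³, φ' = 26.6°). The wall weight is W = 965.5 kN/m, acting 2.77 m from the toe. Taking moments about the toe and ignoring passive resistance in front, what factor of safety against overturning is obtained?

K_a = tan²(45° − 26.6°/2) = 0.3814.
P_a = ½K_aγH² = 0.5×0.3814×17.8×8.9² = 268.9 kN/m, acting at H/3 = 2.967 m above the base.
Overturning moment M_o = P_a × H/3 = 268.9 × 2.967 = 797.8.
Resisting moment M_r = W × 2.77 = 965.5 × 2.77 = 2674.
FS_overturning = M_r/M_o = 2674/797.8 = 3.352.

3.35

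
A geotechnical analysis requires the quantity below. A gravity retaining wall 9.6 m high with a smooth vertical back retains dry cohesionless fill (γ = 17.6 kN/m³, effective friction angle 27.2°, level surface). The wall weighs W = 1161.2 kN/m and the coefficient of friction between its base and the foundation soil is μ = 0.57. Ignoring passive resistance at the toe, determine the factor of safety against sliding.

2.19

K_a = tan²(45° − 27.2°/2) = 0.3726.
P_a = ½K_aγH² = 0.5×0.3726×17.6×9.6² = 302.2 kN/m, acting at H/3 = 3.200 m above the base.
FS_sliding = μW / P_a = 0.57×1161.2 / 302.2 = 2.190.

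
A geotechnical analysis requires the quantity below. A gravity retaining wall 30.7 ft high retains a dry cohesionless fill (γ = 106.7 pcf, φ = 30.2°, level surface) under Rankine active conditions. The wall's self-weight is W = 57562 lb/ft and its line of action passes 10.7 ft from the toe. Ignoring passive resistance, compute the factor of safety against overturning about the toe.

K_a = tan²(45° − 30.2°/2) = 0.3307.
P_a = ½K_aγH² = 0.5×0.3307×106.7×30.7² = 16630 lb/ft, acting at H/3 = 10.23 ft above the base.
Overturning moment M_o = P_a × H/3 = 16630 × 10.23 = 170100.
Resisting moment M_r = W × 10.7 = 57562 × 10.7 = 615900.
FS_overturning = M_r/M_o = 615900/170100 = 3.620.

3.62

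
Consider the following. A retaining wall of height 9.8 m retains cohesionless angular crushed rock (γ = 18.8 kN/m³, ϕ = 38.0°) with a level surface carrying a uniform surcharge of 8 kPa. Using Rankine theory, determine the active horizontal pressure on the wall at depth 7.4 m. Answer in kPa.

K_a = (1 − sin φ)/(1 + sin φ) = 0.2379.
σ_v = γz + q = 18.8 × 7.4 + 8 = 147.1 kPa.
σ_h = K_a σ_v = 0.2379 × 147.1 = 35.00 kPa.

35.0 kPa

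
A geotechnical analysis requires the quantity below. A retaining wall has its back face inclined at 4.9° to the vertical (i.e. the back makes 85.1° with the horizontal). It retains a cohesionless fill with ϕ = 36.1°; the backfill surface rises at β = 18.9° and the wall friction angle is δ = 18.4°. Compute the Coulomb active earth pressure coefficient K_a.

K_a = sin²(α+φ) / [sin²α · sin(α−δ) · (1 + √{sin(φ+δ)sin(φ−β) / (sin(α−δ)sin(α+β))})²].
With α = 85.1°, φ = 36.1°, δ = 18.4°, β = 18.9°: K_a = 0.3474.

0.347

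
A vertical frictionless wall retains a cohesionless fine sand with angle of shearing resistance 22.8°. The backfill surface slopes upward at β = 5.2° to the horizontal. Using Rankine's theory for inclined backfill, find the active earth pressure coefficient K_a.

0.449

K_a = cos β · (cos β − √(cos²β − cos²φ)) / (cos β + √(cos²β − cos²φ)).
cos β = 0.9959, cos φ = 0.9219, √(cos²β − cos²φ) = 0.3768.
K_a = 0.9959 × (0.9959 − 0.3768)/(0.9959 + 0.3768) = 0.4492.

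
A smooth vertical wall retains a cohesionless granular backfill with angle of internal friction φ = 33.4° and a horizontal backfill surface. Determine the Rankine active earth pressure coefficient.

0.290

K_a = (1 − sin φ)/(1 + sin φ) = (1 − sin 33.4°)/(1 + sin 33.4°) = 0.2899.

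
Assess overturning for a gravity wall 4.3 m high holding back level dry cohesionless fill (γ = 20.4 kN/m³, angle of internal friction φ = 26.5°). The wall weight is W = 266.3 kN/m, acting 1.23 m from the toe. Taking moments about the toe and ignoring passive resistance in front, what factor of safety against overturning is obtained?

3.16

K_a = tan²(45° − 26.5°/2) = 0.3829.
P_a = ½K_aγH² = 0.5×0.3829×20.4×4.3² = 72.22 kN/m, acting at H/3 = 1.433 m above the base.
Overturning moment M_o = P_a × H/3 = 72.22 × 1.433 = 103.5.
Resisting moment M_r = W × 1.23 = 266.3 × 1.23 = 327.5.
FS_overturning = M_r/M_o = 327.5/103.5 = 3.164.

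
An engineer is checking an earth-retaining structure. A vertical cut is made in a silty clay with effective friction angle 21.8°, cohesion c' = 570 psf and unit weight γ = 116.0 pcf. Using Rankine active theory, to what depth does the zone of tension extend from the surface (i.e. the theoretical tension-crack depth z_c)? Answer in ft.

14.5 ft

K_a = tan²(45° − 21.8°/2) = 0.4584; √K_a = 0.6771.
The active pressure is zero where K_a γ z = 2c√K_a, so z_c = 2c/(γ√K_a) = 2×570/(116.0×0.6771) = 14.52 ft.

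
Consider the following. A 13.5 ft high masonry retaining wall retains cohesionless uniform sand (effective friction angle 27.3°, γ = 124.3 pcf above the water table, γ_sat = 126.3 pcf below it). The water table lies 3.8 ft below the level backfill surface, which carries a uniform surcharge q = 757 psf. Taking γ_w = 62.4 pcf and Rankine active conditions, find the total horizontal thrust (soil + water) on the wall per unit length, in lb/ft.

K_a = tan²(45° − φ/2) = 0.3711.
γ' = 126.3 − 62.4 = 63.90 pcf. h₂ = H − d_w = 9.7 ft.
σ'_h: at surface K_a·q = 280.9; at WT K_a(q+γd_w) = 456.2; at base K_a(q+γd_w+γ'h₂) = 686.3 psf.
P₁ = ½(280.9+456.2)×3.8 = 1401; P₂ = ½(456.2+686.3)×9.7 = 5541; P_w = ½γ_w h₂² = 2936.
Total = 1401+5541+2936 = 9878 lb/ft.

9880 lb/ft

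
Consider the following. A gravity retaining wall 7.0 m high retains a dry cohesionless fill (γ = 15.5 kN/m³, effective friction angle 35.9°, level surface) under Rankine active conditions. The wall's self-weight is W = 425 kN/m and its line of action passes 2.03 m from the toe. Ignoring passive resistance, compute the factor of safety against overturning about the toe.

3.73

K_a = tan²(45° − 35.9°/2) = 0.2607.
P_a = ½K_aγH² = 0.5×0.2607×15.5×7.0² = 99.02 kN/m, acting at H/3 = 2.333 m above the base.
Overturning moment M_o = P_a × H/3 = 99.02 × 2.333 = 231.0.
Resisting moment M_r = W × 2.03 = 425 × 2.03 = 862.7.
FS_overturning = M_r/M_o = 862.7/231.0 = 3.734.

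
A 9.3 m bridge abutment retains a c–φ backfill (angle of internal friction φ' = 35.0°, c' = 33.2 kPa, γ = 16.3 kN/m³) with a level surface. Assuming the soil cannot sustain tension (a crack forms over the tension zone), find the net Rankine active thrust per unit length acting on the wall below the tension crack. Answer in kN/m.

4.80 kN/m

K_a = 0.2710; √K_a = 0.5206.
Tension-crack depth z_c = 2c/(γ√K_a) = 2×33.2/(16.3×0.5206) = 7.825 m.
σ_a at base = K_a γ H − 2c√K_a = 0.2710×16.3×9.3 − 2×33.2×0.5206 = 6.514 kPa.
P_a = ½ × 6.514 × (H − z_c) = 0.5×6.514×1.475 = 4.803 kN/m.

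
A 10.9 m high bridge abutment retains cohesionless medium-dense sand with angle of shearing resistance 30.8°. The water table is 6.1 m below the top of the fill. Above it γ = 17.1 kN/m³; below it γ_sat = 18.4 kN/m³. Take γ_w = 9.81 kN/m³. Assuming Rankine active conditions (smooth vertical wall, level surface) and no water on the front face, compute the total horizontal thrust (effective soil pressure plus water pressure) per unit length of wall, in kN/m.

409 kN/m

K_a = tan²(45° − φ/2) = 0.3227.
γ' = 18.4 − 9.81 = 8.590 kN/m³. Depth below WT = 4.8 m.
σ'_h at WT = K_a γ d_w = 33.66 kPa; at base = 33.66 + K_a γ' × 4.8 = 46.97 kPa.
P₁ (0–6.1 m) = ½×33.66×6.1 = 102.7. P₂ (6.1–10.9 m) = ½(33.66+46.97)×4.8 = 193.5.
P_w = ½ γ_w h₂² = 0.5×9.81×4.8² = 113.0. Total = 102.7+193.5+113.0 = 409.2 kN/m.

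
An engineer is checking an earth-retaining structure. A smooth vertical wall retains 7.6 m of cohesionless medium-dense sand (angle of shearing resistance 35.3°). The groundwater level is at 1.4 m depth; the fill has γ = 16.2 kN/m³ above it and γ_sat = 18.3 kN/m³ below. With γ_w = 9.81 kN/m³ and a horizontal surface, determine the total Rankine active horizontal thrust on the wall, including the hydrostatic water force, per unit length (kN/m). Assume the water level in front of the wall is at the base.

274 kN/m

K_a = tan²(45° − φ/2) = 0.2675.
γ' = 18.3 − 9.81 = 8.490 kN/m³. Depth below WT = 6.2 m.
σ'_h at WT = K_a γ d_w = 6.068 kPa; at base = 6.068 + K_a γ' × 6.2 = 20.15 kPa.
P₁ (0–1.4 m) = ½×6.068×1.4 = 4.247. P₂ (1.4–7.6 m) = ½(6.068+20.15)×6.2 = 81.28.
P_w = ½ γ_w h₂² = 0.5×9.81×6.2² = 188.5. Total = 4.247+81.28+188.5 = 274.1 kN/m.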